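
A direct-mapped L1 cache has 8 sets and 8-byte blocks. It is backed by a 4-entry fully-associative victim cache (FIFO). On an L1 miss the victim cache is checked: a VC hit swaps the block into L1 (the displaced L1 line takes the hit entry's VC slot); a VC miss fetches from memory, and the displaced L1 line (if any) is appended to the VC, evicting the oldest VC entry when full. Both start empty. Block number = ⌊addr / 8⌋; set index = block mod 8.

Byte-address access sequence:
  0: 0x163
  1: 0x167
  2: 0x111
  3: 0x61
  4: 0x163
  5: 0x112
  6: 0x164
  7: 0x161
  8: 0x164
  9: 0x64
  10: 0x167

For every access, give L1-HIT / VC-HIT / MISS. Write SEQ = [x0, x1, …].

SEQ = [MISS, L1-HIT, MISS, MISS, VC-HIT, L1-HIT, L1-HIT, L1-HIT, L1-HIT, VC-HIT, VC-HIT]

#0 0x163→b44/s4 MISS; vc=[]
#1 0x167→b44/s4 L1-HIT; vc=[]
#2 0x111→b34/s2 MISS; vc=[]
#3 0x61→b12/s4 MISS; vc=[44]
#4 0x163→b44/s4 VC-HIT; vc=[12]
#5 0x112→b34/s2 L1-HIT; vc=[12]
#6 0x164→b44/s4 L1-HIT; vc=[12]
#7 0x161→b44/s4 L1-HIT; vc=[12]
#8 0x164→b44/s4 L1-HIT; vc=[12]
#9 0x64→b12/s4 VC-HIT; vc=[44]
#10 0x167→b44/s4 VC-HIT; vc=[12]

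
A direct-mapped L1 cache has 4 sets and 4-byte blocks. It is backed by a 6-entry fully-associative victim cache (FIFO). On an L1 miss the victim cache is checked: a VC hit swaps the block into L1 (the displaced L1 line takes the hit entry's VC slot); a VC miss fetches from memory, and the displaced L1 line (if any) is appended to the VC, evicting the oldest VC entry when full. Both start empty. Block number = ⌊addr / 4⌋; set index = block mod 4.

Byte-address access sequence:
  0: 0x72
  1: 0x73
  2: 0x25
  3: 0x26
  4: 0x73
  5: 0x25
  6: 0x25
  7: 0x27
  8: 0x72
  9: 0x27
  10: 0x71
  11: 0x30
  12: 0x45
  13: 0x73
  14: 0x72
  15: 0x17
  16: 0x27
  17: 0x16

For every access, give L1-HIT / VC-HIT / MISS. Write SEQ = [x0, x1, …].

  [0] addr=0x72 blk=28 s=0: MISS | VC []
  [1] addr=0x73 blk=28 s=0: L1-HIT | VC []
  [2] addr=0x25 blk=9 s=1: MISS | VC []
  [3] addr=0x26 blk=9 s=1: L1-HIT | VC []
  [4] addr=0x73 blk=28 s=0: L1-HIT | VC []
  [5] addr=0x25 blk=9 s=1: L1-HIT | VC []
  [6] addr=0x25 blk=9 s=1: L1-HIT | VC []
  [7] addr=0x27 blk=9 s=1: L1-HIT | VC []
  [8] addr=0x72 blk=28 s=0: L1-HIT | VC []
  [9] addr=0x27 blk=9 s=1: L1-HIT | VC []
  [10] addr=0x71 blk=28 s=0: L1-HIT | VC []
  [11] addr=0x30 blk=12 s=0: MISS | VC [28]
  [12] addr=0x45 blk=17 s=1: MISS | VC [28, 9]
  [13] addr=0x73 blk=28 s=0: VC-HIT | VC [12, 9]
  [14] addr=0x72 blk=28 s=0: L1-HIT | VC [12, 9]
  [15] addr=0x17 blk=5 s=1: MISS | VC [12, 9, 17]
  [16] addr=0x27 blk=9 s=1: VC-HIT | VC [12, 5, 17]
  [17] addr=0x16 blk=5 s=1: VC-HIT | VC [12, 9, 17]

SEQ = [MISS, L1-HIT, MISS, L1-HIT, L1-HIT, L1-HIT, L1-HIT, L1-HIT, L1-HIT, L1-HIT, L1-HIT, MISS, MISS, VC-HIT, L1-HIT, MISS, VC-HIT, VC-HIT]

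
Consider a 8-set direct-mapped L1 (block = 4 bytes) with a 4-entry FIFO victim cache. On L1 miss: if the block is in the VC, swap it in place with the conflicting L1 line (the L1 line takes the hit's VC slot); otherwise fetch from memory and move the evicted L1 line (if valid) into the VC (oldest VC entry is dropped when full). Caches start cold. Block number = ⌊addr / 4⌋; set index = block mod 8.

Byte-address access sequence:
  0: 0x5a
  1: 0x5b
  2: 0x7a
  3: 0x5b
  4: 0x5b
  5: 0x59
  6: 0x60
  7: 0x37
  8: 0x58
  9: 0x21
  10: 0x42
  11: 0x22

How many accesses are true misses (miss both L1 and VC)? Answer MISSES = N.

  [0] addr=0x5a blk=22 s=6: MISS | VC []
  [1] addr=0x5b blk=22 s=6: L1-HIT | VC []
  [2] addr=0x7a blk=30 s=6: MISS | VC [22]
  [3] addr=0x5b blk=22 s=6: VC-HIT | VC [30]
  [4] addr=0x5b blk=22 s=6: L1-HIT | VC [30]
  [5] addr=0x59 blk=22 s=6: L1-HIT | VC [30]
  [6] addr=0x60 blk=24 s=0: MISS | VC [30]
  [7] addr=0x37 blk=13 s=5: MISS | VC [30]
  [8] addr=0x58 blk=22 s=6: L1-HIT | VC [30]
  [9] addr=0x21 blk=8 s=0: MISS | VC [30, 24]
  [10] addr=0x42 blk=16 s=0: MISS | VC [30, 24, 8]
  [11] addr=0x22 blk=8 s=0: VC-HIT | VC [30, 24, 16]

MISSES = 6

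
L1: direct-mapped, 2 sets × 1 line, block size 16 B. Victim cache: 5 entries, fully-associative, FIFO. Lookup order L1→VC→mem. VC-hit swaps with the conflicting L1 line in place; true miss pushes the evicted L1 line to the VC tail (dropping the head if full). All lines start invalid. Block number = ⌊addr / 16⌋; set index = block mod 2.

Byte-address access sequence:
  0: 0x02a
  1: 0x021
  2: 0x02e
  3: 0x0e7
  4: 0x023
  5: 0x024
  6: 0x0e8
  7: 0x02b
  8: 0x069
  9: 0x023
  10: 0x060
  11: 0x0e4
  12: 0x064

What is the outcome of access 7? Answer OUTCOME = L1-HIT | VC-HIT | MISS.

OUTCOME = VC-HIT

0: 0x2a (blk 2, set 0) → MISS  vc=[]
1: 0x21 (blk 2, set 0) → L1-HIT  vc=[]
2: 0x2e (blk 2, set 0) → L1-HIT  vc=[]
3: 0xe7 (blk 14, set 0) → MISS  vc=[2]
4: 0x23 (blk 2, set 0) → VC-HIT  vc=[14]
5: 0x24 (blk 2, set 0) → L1-HIT  vc=[14]
6: 0xe8 (blk 14, set 0) → VC-HIT  vc=[2]
7: 0x2b (blk 2, set 0) → VC-HIT  vc=[14]
8: 0x69 (blk 6, set 0) → MISS  vc=[14, 2]
9: 0x23 (blk 2, set 0) → VC-HIT  vc=[14, 6]
10: 0x60 (blk 6, set 0) → VC-HIT  vc=[14, 2]
11: 0xe4 (blk 14, set 0) → VC-HIT  vc=[6, 2]
12: 0x64 (blk 6, set 0) → VC-HIT  vc=[14, 2]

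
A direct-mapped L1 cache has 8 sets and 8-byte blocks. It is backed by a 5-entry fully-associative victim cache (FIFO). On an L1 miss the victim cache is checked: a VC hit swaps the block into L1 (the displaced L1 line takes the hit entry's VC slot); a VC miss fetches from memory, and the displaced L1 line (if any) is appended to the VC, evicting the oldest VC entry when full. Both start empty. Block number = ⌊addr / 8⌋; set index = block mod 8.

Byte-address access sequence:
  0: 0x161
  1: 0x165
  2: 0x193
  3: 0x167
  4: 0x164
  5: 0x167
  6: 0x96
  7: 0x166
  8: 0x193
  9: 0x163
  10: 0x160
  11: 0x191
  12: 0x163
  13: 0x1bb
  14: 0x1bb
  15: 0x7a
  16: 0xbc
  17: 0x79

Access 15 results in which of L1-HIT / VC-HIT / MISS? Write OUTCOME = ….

OUTCOME = MISS

  [0] addr=0x161 blk=44 s=4: MISS | VC []
  [1] addr=0x165 blk=44 s=4: L1-HIT | VC []
  [2] addr=0x193 blk=50 s=2: MISS | VC []
  [3] addr=0x167 blk=44 s=4: L1-HIT | VC []
  [4] addr=0x164 blk=44 s=4: L1-HIT | VC []
  [5] addr=0x167 blk=44 s=4: L1-HIT | VC []
  [6] addr=0x96 blk=18 s=2: MISS | VC [50]
  [7] addr=0x166 blk=44 s=4: L1-HIT | VC [50]
  [8] addr=0x193 blk=50 s=2: VC-HIT | VC [18]
  [9] addr=0x163 blk=44 s=4: L1-HIT | VC [18]
  [10] addr=0x160 blk=44 s=4: L1-HIT | VC [18]
  [11] addr=0x191 blk=50 s=2: L1-HIT | VC [18]
  [12] addr=0x163 blk=44 s=4: L1-HIT | VC [18]
  [13] addr=0x1bb blk=55 s=7: MISS | VC [18]
  [14] addr=0x1bb blk=55 s=7: L1-HIT | VC [18]
  [15] addr=0x7a blk=15 s=7: MISS | VC [18, 55]
  [16] addr=0xbc blk=23 s=7: MISS | VC [18, 55, 15]
  [17] addr=0x79 blk=15 s=7: VC-HIT | VC [18, 55, 23]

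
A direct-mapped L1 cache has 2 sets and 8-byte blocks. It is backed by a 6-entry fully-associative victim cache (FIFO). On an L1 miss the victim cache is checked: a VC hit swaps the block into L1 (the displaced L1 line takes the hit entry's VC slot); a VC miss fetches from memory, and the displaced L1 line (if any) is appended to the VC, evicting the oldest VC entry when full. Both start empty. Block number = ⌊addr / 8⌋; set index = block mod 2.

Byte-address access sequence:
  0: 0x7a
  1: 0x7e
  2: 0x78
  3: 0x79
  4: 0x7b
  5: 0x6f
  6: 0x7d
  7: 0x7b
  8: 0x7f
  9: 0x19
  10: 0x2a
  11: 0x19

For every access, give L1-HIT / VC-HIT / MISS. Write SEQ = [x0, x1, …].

  [0] addr=0x7a blk=15 s=1: MISS | VC []
  [1] addr=0x7e blk=15 s=1: L1-HIT | VC []
  [2] addr=0x78 blk=15 s=1: L1-HIT | VC []
  [3] addr=0x79 blk=15 s=1: L1-HIT | VC []
  [4] addr=0x7b blk=15 s=1: L1-HIT | VC []
  [5] addr=0x6f blk=13 s=1: MISS | VC [15]
  [6] addr=0x7d blk=15 s=1: VC-HIT | VC [13]
  [7] addr=0x7b blk=15 s=1: L1-HIT | VC [13]
  [8] addr=0x7f blk=15 s=1: L1-HIT | VC [13]
  [9] addr=0x19 blk=3 s=1: MISS | VC [13, 15]
  [10] addr=0x2a blk=5 s=1: MISS | VC [13, 15, 3]
  [11] addr=0x19 blk=3 s=1: VC-HIT | VC [13, 15, 5]

SEQ = [MISS, L1-HIT, L1-HIT, L1-HIT, L1-HIT, MISS, VC-HIT, L1-HIT, L1-HIT, MISS, MISS, VC-HIT]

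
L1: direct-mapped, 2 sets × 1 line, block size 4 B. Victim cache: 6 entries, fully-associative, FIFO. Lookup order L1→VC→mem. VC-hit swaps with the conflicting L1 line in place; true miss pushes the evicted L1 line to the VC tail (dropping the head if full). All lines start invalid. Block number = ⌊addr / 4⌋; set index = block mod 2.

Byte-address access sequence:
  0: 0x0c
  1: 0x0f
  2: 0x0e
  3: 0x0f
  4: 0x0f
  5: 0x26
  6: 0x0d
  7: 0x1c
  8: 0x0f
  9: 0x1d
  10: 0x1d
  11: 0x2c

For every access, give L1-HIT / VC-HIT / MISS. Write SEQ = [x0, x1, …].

SEQ = [MISS, L1-HIT, L1-HIT, L1-HIT, L1-HIT, MISS, VC-HIT, MISS, VC-HIT, VC-HIT, L1-HIT, MISS]

  [0] addr=0xc blk=3 s=1: MISS | VC []
  [1] addr=0xf blk=3 s=1: L1-HIT | VC []
  [2] addr=0xe blk=3 s=1: L1-HIT | VC []
  [3] addr=0xf blk=3 s=1: L1-HIT | VC []
  [4] addr=0xf blk=3 s=1: L1-HIT | VC []
  [5] addr=0x26 blk=9 s=1: MISS | VC [3]
  [6] addr=0xd blk=3 s=1: VC-HIT | VC [9]
  [7] addr=0x1c blk=7 s=1: MISS | VC [9, 3]
  [8] addr=0xf blk=3 s=1: VC-HIT | VC [9, 7]
  [9] addr=0x1d blk=7 s=1: VC-HIT | VC [9, 3]
  [10] addr=0x1d blk=7 s=1: L1-HIT | VC [9, 3]
  [11] addr=0x2c blk=11 s=1: MISS | VC [9, 3, 7]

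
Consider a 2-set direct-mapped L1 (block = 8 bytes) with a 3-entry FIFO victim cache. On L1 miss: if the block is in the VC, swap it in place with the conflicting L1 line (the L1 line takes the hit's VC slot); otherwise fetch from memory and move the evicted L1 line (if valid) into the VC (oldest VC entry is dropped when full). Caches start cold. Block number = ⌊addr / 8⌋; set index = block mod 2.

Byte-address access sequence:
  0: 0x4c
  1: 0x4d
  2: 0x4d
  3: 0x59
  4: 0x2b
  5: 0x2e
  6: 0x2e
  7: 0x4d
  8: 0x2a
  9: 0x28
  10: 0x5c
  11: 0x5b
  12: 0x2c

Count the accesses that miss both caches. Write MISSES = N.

MISSES = 3

0: 0x4c (blk 9, set 1) → MISS  vc=[]
1: 0x4d (blk 9, set 1) → L1-HIT  vc=[]
2: 0x4d (blk 9, set 1) → L1-HIT  vc=[]
3: 0x59 (blk 11, set 1) → MISS  vc=[9]
4: 0x2b (blk 5, set 1) → MISS  vc=[9, 11]
5: 0x2e (blk 5, set 1) → L1-HIT  vc=[9, 11]
6: 0x2e (blk 5, set 1) → L1-HIT  vc=[9, 11]
7: 0x4d (blk 9, set 1) → VC-HIT  vc=[5, 11]
8: 0x2a (blk 5, set 1) → VC-HIT  vc=[9, 11]
9: 0x28 (blk 5, set 1) → L1-HIT  vc=[9, 11]
10: 0x5c (blk 11, set 1) → VC-HIT  vc=[9, 5]
11: 0x5b (blk 11, set 1) → L1-HIT  vc=[9, 5]
12: 0x2c (blk 5, set 1) → VC-HIT  vc=[9, 11]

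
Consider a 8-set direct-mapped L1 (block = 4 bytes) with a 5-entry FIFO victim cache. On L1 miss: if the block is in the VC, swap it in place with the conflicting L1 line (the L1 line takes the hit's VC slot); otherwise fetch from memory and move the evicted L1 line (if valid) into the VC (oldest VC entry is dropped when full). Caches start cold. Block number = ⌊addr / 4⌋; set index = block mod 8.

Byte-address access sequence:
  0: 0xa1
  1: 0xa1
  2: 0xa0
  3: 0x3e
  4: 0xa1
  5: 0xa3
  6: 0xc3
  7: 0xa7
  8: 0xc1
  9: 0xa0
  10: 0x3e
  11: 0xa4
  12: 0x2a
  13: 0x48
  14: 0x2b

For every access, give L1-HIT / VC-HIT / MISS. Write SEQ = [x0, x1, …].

SEQ = [MISS, L1-HIT, L1-HIT, MISS, L1-HIT, L1-HIT, MISS, MISS, L1-HIT, VC-HIT, L1-HIT, L1-HIT, MISS, MISS, VC-HIT]

  [0] addr=0xa1 blk=40 s=0: MISS | VC []
  [1] addr=0xa1 blk=40 s=0: L1-HIT | VC []
  [2] addr=0xa0 blk=40 s=0: L1-HIT | VC []
  [3] addr=0x3e blk=15 s=7: MISS | VC []
  [4] addr=0xa1 blk=40 s=0: L1-HIT | VC []
  [5] addr=0xa3 blk=40 s=0: L1-HIT | VC []
  [6] addr=0xc3 blk=48 s=0: MISS | VC [40]
  [7] addr=0xa7 blk=41 s=1: MISS | VC [40]
  [8] addr=0xc1 blk=48 s=0: L1-HIT | VC [40]
  [9] addr=0xa0 blk=40 s=0: VC-HIT | VC [48]
  [10] addr=0x3e blk=15 s=7: L1-HIT | VC [48]
  [11] addr=0xa4 blk=41 s=1: L1-HIT | VC [48]
  [12] addr=0x2a blk=10 s=2: MISS | VC [48]
  [13] addr=0x48 blk=18 s=2: MISS | VC [48, 10]
  [14] addr=0x2b blk=10 s=2: VC-HIT | VC [48, 18]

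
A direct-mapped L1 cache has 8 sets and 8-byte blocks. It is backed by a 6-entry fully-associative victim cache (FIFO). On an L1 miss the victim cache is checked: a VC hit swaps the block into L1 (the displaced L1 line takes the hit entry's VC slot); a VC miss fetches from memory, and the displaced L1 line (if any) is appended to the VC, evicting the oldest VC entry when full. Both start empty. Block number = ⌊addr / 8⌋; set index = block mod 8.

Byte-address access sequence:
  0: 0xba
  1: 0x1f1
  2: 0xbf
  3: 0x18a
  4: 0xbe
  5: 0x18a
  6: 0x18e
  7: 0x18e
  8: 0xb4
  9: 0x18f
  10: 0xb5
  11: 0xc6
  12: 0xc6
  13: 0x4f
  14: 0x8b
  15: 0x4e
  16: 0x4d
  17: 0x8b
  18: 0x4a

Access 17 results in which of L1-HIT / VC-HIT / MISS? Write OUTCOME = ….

0: 0xba (blk 23, set 7) → MISS  vc=[]
1: 0x1f1 (blk 62, set 6) → MISS  vc=[]
2: 0xbf (blk 23, set 7) → L1-HIT  vc=[]
3: 0x18a (blk 49, set 1) → MISS  vc=[]
4: 0xbe (blk 23, set 7) → L1-HIT  vc=[]
5: 0x18a (blk 49, set 1) → L1-HIT  vc=[]
6: 0x18e (blk 49, set 1) → L1-HIT  vc=[]
7: 0x18e (blk 49, set 1) → L1-HIT  vc=[]
8: 0xb4 (blk 22, set 6) → MISS  vc=[62]
9: 0x18f (blk 49, set 1) → L1-HIT  vc=[62]
10: 0xb5 (blk 22, set 6) → L1-HIT  vc=[62]
11: 0xc6 (blk 24, set 0) → MISS  vc=[62]
12: 0xc6 (blk 24, set 0) → L1-HIT  vc=[62]
13: 0x4f (blk 9, set 1) → MISS  vc=[62, 49]
14: 0x8b (blk 17, set 1) → MISS  vc=[62, 49, 9]
15: 0x4e (blk 9, set 1) → VC-HIT  vc=[62, 49, 17]
16: 0x4d (blk 9, set 1) → L1-HIT  vc=[62, 49, 17]
17: 0x8b (blk 17, set 1) → VC-HIT  vc=[62, 49, 9]
18: 0x4a (blk 9, set 1) → VC-HIT  vc=[62, 49, 17]

OUTCOME = VC-HIT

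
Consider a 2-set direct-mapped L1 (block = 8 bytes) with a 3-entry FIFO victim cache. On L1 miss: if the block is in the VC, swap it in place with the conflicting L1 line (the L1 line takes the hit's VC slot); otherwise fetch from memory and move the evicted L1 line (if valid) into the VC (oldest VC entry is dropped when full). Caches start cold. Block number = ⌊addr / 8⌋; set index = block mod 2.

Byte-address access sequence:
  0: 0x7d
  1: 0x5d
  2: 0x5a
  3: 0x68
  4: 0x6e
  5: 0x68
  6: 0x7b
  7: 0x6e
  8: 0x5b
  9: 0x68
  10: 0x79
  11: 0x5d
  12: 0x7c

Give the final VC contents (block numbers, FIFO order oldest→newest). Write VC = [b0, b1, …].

VC = [13, 11]

  [0] addr=0x7d blk=15 s=1: MISS | VC []
  [1] addr=0x5d blk=11 s=1: MISS | VC [15]
  [2] addr=0x5a blk=11 s=1: L1-HIT | VC [15]
  [3] addr=0x68 blk=13 s=1: MISS | VC [15, 11]
  [4] addr=0x6e blk=13 s=1: L1-HIT | VC [15, 11]
  [5] addr=0x68 blk=13 s=1: L1-HIT | VC [15, 11]
  [6] addr=0x7b blk=15 s=1: VC-HIT | VC [13, 11]
  [7] addr=0x6e blk=13 s=1: VC-HIT | VC [15, 11]
  [8] addr=0x5b blk=11 s=1: VC-HIT | VC [15, 13]
  [9] addr=0x68 blk=13 s=1: VC-HIT | VC [15, 11]
  [10] addr=0x79 blk=15 s=1: VC-HIT | VC [13, 11]
  [11] addr=0x5d blk=11 s=1: VC-HIT | VC [13, 15]
  [12] addr=0x7c blk=15 s=1: VC-HIT | VC [13, 11]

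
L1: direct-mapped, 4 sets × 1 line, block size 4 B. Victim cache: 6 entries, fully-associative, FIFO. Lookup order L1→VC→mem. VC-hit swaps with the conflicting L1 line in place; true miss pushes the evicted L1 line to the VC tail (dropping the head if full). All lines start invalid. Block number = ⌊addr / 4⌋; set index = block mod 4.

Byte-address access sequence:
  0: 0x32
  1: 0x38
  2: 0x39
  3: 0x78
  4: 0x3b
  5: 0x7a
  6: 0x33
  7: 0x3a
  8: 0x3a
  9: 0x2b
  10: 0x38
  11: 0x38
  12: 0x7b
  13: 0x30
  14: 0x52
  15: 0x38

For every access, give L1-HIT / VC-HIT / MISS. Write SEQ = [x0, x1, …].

0: 0x32 (blk 12, set 0) → MISS  vc=[]
1: 0x38 (blk 14, set 2) → MISS  vc=[]
2: 0x39 (blk 14, set 2) → L1-HIT  vc=[]
3: 0x78 (blk 30, set 2) → MISS  vc=[14]
4: 0x3b (blk 14, set 2) → VC-HIT  vc=[30]
5: 0x7a (blk 30, set 2) → VC-HIT  vc=[14]
6: 0x33 (blk 12, set 0) → L1-HIT  vc=[14]
7: 0x3a (blk 14, set 2) → VC-HIT  vc=[30]
8: 0x3a (blk 14, set 2) → L1-HIT  vc=[30]
9: 0x2b (blk 10, set 2) → MISS  vc=[30, 14]
10: 0x38 (blk 14, set 2) → VC-HIT  vc=[30, 10]
11: 0x38 (blk 14, set 2) → L1-HIT  vc=[30, 10]
12: 0x7b (blk 30, set 2) → VC-HIT  vc=[14, 10]
13: 0x30 (blk 12, set 0) → L1-HIT  vc=[14, 10]
14: 0x52 (blk 20, set 0) → MISS  vc=[14, 10, 12]
15: 0x38 (blk 14, set 2) → VC-HIT  vc=[30, 10, 12]

SEQ = [MISS, MISS, L1-HIT, MISS, VC-HIT, VC-HIT, L1-HIT, VC-HIT, L1-HIT, MISS, VC-HIT, L1-HIT, VC-HIT, L1-HIT, MISS, VC-HIT]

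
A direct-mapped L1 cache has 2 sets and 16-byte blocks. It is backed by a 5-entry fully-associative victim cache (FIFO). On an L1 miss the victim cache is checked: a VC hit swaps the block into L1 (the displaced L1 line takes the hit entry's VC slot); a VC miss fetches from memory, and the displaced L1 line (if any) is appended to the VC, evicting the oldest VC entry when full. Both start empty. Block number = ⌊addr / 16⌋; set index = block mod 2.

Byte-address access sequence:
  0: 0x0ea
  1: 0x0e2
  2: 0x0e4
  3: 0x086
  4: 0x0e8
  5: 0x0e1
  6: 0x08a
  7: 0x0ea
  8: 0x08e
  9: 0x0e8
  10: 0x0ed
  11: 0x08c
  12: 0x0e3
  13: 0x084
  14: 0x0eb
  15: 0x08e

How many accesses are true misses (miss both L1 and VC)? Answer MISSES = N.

#0 0xea→b14/s0 MISS; vc=[]
#1 0xe2→b14/s0 L1-HIT; vc=[]
#2 0xe4→b14/s0 L1-HIT; vc=[]
#3 0x86→b8/s0 MISS; vc=[14]
#4 0xe8→b14/s0 VC-HIT; vc=[8]
#5 0xe1→b14/s0 L1-HIT; vc=[8]
#6 0x8a→b8/s0 VC-HIT; vc=[14]
#7 0xea→b14/s0 VC-HIT; vc=[8]
#8 0x8e→b8/s0 VC-HIT; vc=[14]
#9 0xe8→b14/s0 VC-HIT; vc=[8]
#10 0xed→b14/s0 L1-HIT; vc=[8]
#11 0x8c→b8/s0 VC-HIT; vc=[14]
#12 0xe3→b14/s0 VC-HIT; vc=[8]
#13 0x84→b8/s0 VC-HIT; vc=[14]
#14 0xeb→b14/s0 VC-HIT; vc=[8]
#15 0x8e→b8/s0 VC-HIT; vc=[14]

MISSES = 2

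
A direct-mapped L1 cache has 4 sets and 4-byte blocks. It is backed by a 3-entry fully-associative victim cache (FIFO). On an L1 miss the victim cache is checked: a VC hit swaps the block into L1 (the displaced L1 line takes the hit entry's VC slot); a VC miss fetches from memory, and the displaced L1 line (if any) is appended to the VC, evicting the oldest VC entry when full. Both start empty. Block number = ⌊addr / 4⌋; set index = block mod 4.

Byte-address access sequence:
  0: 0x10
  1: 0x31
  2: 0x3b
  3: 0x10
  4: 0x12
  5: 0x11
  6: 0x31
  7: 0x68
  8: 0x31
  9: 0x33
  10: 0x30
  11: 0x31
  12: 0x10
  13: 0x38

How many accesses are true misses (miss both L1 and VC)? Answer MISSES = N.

MISSES = 4

#0 0x10→b4/s0 MISS; vc=[]
#1 0x31→b12/s0 MISS; vc=[4]
#2 0x3b→b14/s2 MISS; vc=[4]
#3 0x10→b4/s0 VC-HIT; vc=[12]
#4 0x12→b4/s0 L1-HIT; vc=[12]
#5 0x11→b4/s0 L1-HIT; vc=[12]
#6 0x31→b12/s0 VC-HIT; vc=[4]
#7 0x68→b26/s2 MISS; vc=[4,14]
#8 0x31→b12/s0 L1-HIT; vc=[4,14]
#9 0x33→b12/s0 L1-HIT; vc=[4,14]
#10 0x30→b12/s0 L1-HIT; vc=[4,14]
#11 0x31→b12/s0 L1-HIT; vc=[4,14]
#12 0x10→b4/s0 VC-HIT; vc=[12,14]
#13 0x38→b14/s2 VC-HIT; vc=[12,26]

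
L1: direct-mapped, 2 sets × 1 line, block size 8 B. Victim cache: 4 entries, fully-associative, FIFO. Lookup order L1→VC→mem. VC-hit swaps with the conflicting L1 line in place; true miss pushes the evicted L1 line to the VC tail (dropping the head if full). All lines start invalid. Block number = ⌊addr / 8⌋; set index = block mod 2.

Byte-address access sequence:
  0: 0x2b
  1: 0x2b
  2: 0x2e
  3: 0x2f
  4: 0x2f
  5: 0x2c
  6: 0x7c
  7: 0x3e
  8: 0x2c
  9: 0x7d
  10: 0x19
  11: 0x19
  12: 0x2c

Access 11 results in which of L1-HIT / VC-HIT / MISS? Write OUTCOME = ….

OUTCOME = L1-HIT

0: 0x2b (blk 5, set 1) → MISS  vc=[]
1: 0x2b (blk 5, set 1) → L1-HIT  vc=[]
2: 0x2e (blk 5, set 1) → L1-HIT  vc=[]
3: 0x2f (blk 5, set 1) → L1-HIT  vc=[]
4: 0x2f (blk 5, set 1) → L1-HIT  vc=[]
5: 0x2c (blk 5, set 1) → L1-HIT  vc=[]
6: 0x7c (blk 15, set 1) → MISS  vc=[5]
7: 0x3e (blk 7, set 1) → MISS  vc=[5, 15]
8: 0x2c (blk 5, set 1) → VC-HIT  vc=[7, 15]
9: 0x7d (blk 15, set 1) → VC-HIT  vc=[7, 5]
10: 0x19 (blk 3, set 1) → MISS  vc=[7, 5, 15]
11: 0x19 (blk 3, set 1) → L1-HIT  vc=[7, 5, 15]
12: 0x2c (blk 5, set 1) → VC-HIT  vc=[7, 3, 15]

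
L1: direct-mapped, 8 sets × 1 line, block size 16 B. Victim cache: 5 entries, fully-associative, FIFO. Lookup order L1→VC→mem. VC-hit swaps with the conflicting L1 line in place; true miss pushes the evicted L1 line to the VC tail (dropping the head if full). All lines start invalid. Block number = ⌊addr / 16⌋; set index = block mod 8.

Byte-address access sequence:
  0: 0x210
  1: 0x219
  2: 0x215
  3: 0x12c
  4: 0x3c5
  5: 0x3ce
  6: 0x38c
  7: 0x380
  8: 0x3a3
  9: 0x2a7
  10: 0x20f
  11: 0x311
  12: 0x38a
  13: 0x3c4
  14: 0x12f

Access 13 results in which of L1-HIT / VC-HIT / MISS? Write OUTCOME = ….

0: 0x210 (blk 33, set 1) → MISS  vc=[]
1: 0x219 (blk 33, set 1) → L1-HIT  vc=[]
2: 0x215 (blk 33, set 1) → L1-HIT  vc=[]
3: 0x12c (blk 18, set 2) → MISS  vc=[]
4: 0x3c5 (blk 60, set 4) → MISS  vc=[]
5: 0x3ce (blk 60, set 4) → L1-HIT  vc=[]
6: 0x38c (blk 56, set 0) → MISS  vc=[]
7: 0x380 (blk 56, set 0) → L1-HIT  vc=[]
8: 0x3a3 (blk 58, set 2) → MISS  vc=[18]
9: 0x2a7 (blk 42, set 2) → MISS  vc=[18, 58]
10: 0x20f (blk 32, set 0) → MISS  vc=[18, 58, 56]
11: 0x311 (blk 49, set 1) → MISS  vc=[18, 58, 56, 33]
12: 0x38a (blk 56, set 0) → VC-HIT  vc=[18, 58, 32, 33]
13: 0x3c4 (blk 60, set 4) → L1-HIT  vc=[18, 58, 32, 33]
14: 0x12f (blk 18, set 2) → VC-HIT  vc=[42, 58, 32, 33]

OUTCOME = L1-HIT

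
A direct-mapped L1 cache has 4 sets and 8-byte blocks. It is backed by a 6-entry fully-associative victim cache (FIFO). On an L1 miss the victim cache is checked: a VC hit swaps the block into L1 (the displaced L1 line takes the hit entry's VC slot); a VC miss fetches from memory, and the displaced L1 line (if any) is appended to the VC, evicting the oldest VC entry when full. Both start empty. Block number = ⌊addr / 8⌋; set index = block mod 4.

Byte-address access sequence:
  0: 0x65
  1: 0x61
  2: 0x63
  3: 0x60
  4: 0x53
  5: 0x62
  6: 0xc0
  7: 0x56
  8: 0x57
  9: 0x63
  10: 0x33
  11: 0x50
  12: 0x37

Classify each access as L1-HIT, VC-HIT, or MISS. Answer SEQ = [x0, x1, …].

0: 0x65 (blk 12, set 0) → MISS  vc=[]
1: 0x61 (blk 12, set 0) → L1-HIT  vc=[]
2: 0x63 (blk 12, set 0) → L1-HIT  vc=[]
3: 0x60 (blk 12, set 0) → L1-HIT  vc=[]
4: 0x53 (blk 10, set 2) → MISS  vc=[]
5: 0x62 (blk 12, set 0) → L1-HIT  vc=[]
6: 0xc0 (blk 24, set 0) → MISS  vc=[12]
7: 0x56 (blk 10, set 2) → L1-HIT  vc=[12]
8: 0x57 (blk 10, set 2) → L1-HIT  vc=[12]
9: 0x63 (blk 12, set 0) → VC-HIT  vc=[24]
10: 0x33 (blk 6, set 2) → MISS  vc=[24, 10]
11: 0x50 (blk 10, set 2) → VC-HIT  vc=[24, 6]
12: 0x37 (blk 6, set 2) → VC-HIT  vc=[24, 10]

SEQ = [MISS, L1-HIT, L1-HIT, L1-HIT, MISS, L1-HIT, MISS, L1-HIT, L1-HIT, VC-HIT, MISS, VC-HIT, VC-HIT]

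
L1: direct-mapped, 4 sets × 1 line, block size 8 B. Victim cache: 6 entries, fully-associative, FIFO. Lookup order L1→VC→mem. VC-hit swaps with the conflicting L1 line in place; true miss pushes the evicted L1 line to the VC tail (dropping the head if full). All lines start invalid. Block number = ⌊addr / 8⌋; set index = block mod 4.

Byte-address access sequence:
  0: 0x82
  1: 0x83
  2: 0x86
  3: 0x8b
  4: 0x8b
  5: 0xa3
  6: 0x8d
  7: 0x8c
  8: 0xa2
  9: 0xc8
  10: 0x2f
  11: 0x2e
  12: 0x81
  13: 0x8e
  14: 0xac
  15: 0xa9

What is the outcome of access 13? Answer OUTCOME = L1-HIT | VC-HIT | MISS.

OUTCOME = VC-HIT

0: 0x82 (blk 16, set 0) → MISS  vc=[]
1: 0x83 (blk 16, set 0) → L1-HIT  vc=[]
2: 0x86 (blk 16, set 0) → L1-HIT  vc=[]
3: 0x8b (blk 17, set 1) → MISS  vc=[]
4: 0x8b (blk 17, set 1) → L1-HIT  vc=[]
5: 0xa3 (blk 20, set 0) → MISS  vc=[16]
6: 0x8d (blk 17, set 1) → L1-HIT  vc=[16]
7: 0x8c (blk 17, set 1) → L1-HIT  vc=[16]
8: 0xa2 (blk 20, set 0) → L1-HIT  vc=[16]
9: 0xc8 (blk 25, set 1) → MISS  vc=[16, 17]
10: 0x2f (blk 5, set 1) → MISS  vc=[16, 17, 25]
11: 0x2e (blk 5, set 1) → L1-HIT  vc=[16, 17, 25]
12: 0x81 (blk 16, set 0) → VC-HIT  vc=[20, 17, 25]
13: 0x8e (blk 17, set 1) → VC-HIT  vc=[20, 5, 25]
14: 0xac (blk 21, set 1) → MISS  vc=[20, 5, 25, 17]
15: 0xa9 (blk 21, set 1) → L1-HIT  vc=[20, 5, 25, 17]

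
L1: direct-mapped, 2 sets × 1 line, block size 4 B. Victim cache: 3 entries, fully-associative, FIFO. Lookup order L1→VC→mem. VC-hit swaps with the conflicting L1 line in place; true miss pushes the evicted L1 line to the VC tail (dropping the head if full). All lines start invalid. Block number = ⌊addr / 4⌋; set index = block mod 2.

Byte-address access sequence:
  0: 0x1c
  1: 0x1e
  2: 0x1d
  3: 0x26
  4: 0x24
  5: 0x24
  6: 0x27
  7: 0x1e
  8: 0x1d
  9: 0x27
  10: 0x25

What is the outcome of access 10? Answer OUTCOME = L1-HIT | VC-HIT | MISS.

0: 0x1c (blk 7, set 1) → MISS  vc=[]
1: 0x1e (blk 7, set 1) → L1-HIT  vc=[]
2: 0x1d (blk 7, set 1) → L1-HIT  vc=[]
3: 0x26 (blk 9, set 1) → MISS  vc=[7]
4: 0x24 (blk 9, set 1) → L1-HIT  vc=[7]
5: 0x24 (blk 9, set 1) → L1-HIT  vc=[7]
6: 0x27 (blk 9, set 1) → L1-HIT  vc=[7]
7: 0x1e (blk 7, set 1) → VC-HIT  vc=[9]
8: 0x1d (blk 7, set 1) → L1-HIT  vc=[9]
9: 0x27 (blk 9, set 1) → VC-HIT  vc=[7]
10: 0x25 (blk 9, set 1) → L1-HIT  vc=[7]

OUTCOME = L1-HIT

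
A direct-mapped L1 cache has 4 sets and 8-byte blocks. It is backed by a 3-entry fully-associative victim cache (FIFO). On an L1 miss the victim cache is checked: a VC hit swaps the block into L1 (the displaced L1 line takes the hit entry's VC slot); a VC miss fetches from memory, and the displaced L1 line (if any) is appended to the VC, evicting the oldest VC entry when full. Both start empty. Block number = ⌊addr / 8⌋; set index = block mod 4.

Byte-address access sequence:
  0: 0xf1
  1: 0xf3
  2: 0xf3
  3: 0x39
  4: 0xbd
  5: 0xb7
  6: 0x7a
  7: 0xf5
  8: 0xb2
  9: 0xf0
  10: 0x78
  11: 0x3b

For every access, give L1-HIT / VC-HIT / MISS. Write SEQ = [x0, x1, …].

SEQ = [MISS, L1-HIT, L1-HIT, MISS, MISS, MISS, MISS, VC-HIT, VC-HIT, VC-HIT, L1-HIT, VC-HIT]

#0 0xf1→b30/s2 MISS; vc=[]
#1 0xf3→b30/s2 L1-HIT; vc=[]
#2 0xf3→b30/s2 L1-HIT; vc=[]
#3 0x39→b7/s3 MISS; vc=[]
#4 0xbd→b23/s3 MISS; vc=[7]
#5 0xb7→b22/s2 MISS; vc=[7,30]
#6 0x7a→b15/s3 MISS; vc=[7,30,23]
#7 0xf5→b30/s2 VC-HIT; vc=[7,22,23]
#8 0xb2→b22/s2 VC-HIT; vc=[7,30,23]
#9 0xf0→b30/s2 VC-HIT; vc=[7,22,23]
#10 0x78→b15/s3 L1-HIT; vc=[7,22,23]
#11 0x3b→b7/s3 VC-HIT; vc=[15,22,23]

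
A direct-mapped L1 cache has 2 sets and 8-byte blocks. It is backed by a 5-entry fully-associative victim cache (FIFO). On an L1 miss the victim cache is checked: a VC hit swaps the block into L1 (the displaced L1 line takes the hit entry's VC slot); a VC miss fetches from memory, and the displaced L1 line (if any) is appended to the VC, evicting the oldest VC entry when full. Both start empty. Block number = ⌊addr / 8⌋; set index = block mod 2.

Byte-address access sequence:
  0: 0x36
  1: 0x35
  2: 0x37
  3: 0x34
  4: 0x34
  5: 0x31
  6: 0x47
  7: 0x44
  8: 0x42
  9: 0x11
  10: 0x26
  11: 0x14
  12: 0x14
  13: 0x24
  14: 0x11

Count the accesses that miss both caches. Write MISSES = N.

MISSES = 4

#0 0x36→b6/s0 MISS; vc=[]
#1 0x35→b6/s0 L1-HIT; vc=[]
#2 0x37→b6/s0 L1-HIT; vc=[]
#3 0x34→b6/s0 L1-HIT; vc=[]
#4 0x34→b6/s0 L1-HIT; vc=[]
#5 0x31→b6/s0 L1-HIT; vc=[]
#6 0x47→b8/s0 MISS; vc=[6]
#7 0x44→b8/s0 L1-HIT; vc=[6]
#8 0x42→b8/s0 L1-HIT; vc=[6]
#9 0x11→b2/s0 MISS; vc=[6,8]
#10 0x26→b4/s0 MISS; vc=[6,8,2]
#11 0x14→b2/s0 VC-HIT; vc=[6,8,4]
#12 0x14→b2/s0 L1-HIT; vc=[6,8,4]
#13 0x24→b4/s0 VC-HIT; vc=[6,8,2]
#14 0x11→b2/s0 VC-HIT; vc=[6,8,4]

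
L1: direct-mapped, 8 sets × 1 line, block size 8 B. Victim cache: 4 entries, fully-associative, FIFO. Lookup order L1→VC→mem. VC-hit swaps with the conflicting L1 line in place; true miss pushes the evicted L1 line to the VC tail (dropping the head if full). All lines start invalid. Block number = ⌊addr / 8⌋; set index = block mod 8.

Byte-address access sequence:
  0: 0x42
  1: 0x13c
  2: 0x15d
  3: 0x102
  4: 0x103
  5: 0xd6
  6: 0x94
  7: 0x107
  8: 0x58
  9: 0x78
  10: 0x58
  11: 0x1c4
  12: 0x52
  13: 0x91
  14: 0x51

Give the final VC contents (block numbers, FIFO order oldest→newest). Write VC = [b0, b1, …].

VC = [43, 39, 32, 18]

0: 0x42 (blk 8, set 0) → MISS  vc=[]
1: 0x13c (blk 39, set 7) → MISS  vc=[]
2: 0x15d (blk 43, set 3) → MISS  vc=[]
3: 0x102 (blk 32, set 0) → MISS  vc=[8]
4: 0x103 (blk 32, set 0) → L1-HIT  vc=[8]
5: 0xd6 (blk 26, set 2) → MISS  vc=[8]
6: 0x94 (blk 18, set 2) → MISS  vc=[8, 26]
7: 0x107 (blk 32, set 0) → L1-HIT  vc=[8, 26]
8: 0x58 (blk 11, set 3) → MISS  vc=[8, 26, 43]
9: 0x78 (blk 15, set 7) → MISS  vc=[8, 26, 43, 39]
10: 0x58 (blk 11, set 3) → L1-HIT  vc=[8, 26, 43, 39]
11: 0x1c4 (blk 56, set 0) → MISS  vc=[26, 43, 39, 32]
12: 0x52 (blk 10, set 2) → MISS  vc=[43, 39, 32, 18]
13: 0x91 (blk 18, set 2) → VC-HIT  vc=[43, 39, 32, 10]
14: 0x51 (blk 10, set 2) → VC-HIT  vc=[43, 39, 32, 18]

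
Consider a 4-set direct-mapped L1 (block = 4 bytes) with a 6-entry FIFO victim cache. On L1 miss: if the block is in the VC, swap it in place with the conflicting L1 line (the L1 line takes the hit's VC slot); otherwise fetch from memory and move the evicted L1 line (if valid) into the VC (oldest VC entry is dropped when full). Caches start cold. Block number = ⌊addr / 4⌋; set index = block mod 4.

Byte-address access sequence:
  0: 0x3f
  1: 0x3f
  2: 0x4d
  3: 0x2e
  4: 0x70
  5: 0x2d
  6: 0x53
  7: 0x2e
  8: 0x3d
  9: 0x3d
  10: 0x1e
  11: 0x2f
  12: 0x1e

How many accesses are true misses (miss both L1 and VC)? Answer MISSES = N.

MISSES = 6

#0 0x3f→b15/s3 MISS; vc=[]
#1 0x3f→b15/s3 L1-HIT; vc=[]
#2 0x4d→b19/s3 MISS; vc=[15]
#3 0x2e→b11/s3 MISS; vc=[15,19]
#4 0x70→b28/s0 MISS; vc=[15,19]
#5 0x2d→b11/s3 L1-HIT; vc=[15,19]
#6 0x53→b20/s0 MISS; vc=[15,19,28]
#7 0x2e→b11/s3 L1-HIT; vc=[15,19,28]
#8 0x3d→b15/s3 VC-HIT; vc=[11,19,28]
#9 0x3d→b15/s3 L1-HIT; vc=[11,19,28]
#10 0x1e→b7/s3 MISS; vc=[11,19,28,15]
#11 0x2f→b11/s3 VC-HIT; vc=[7,19,28,15]
#12 0x1e→b7/s3 VC-HIT; vc=[11,19,28,15]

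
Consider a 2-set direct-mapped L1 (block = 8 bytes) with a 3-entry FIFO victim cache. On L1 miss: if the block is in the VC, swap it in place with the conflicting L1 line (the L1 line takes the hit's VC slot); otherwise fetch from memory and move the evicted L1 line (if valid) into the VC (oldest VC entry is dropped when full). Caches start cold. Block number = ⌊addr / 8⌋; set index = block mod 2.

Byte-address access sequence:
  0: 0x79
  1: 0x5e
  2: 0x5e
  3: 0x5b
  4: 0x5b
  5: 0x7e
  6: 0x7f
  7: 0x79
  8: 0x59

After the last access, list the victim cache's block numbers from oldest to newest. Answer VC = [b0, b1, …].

  [0] addr=0x79 blk=15 s=1: MISS | VC []
  [1] addr=0x5e blk=11 s=1: MISS | VC [15]
  [2] addr=0x5e blk=11 s=1: L1-HIT | VC [15]
  [3] addr=0x5b blk=11 s=1: L1-HIT | VC [15]
  [4] addr=0x5b blk=11 s=1: L1-HIT | VC [15]
  [5] addr=0x7e blk=15 s=1: VC-HIT | VC [11]
  [6] addr=0x7f blk=15 s=1: L1-HIT | VC [11]
  [7] addr=0x79 blk=15 s=1: L1-HIT | VC [11]
  [8] addr=0x59 blk=11 s=1: VC-HIT | VC [15]

VC = [15]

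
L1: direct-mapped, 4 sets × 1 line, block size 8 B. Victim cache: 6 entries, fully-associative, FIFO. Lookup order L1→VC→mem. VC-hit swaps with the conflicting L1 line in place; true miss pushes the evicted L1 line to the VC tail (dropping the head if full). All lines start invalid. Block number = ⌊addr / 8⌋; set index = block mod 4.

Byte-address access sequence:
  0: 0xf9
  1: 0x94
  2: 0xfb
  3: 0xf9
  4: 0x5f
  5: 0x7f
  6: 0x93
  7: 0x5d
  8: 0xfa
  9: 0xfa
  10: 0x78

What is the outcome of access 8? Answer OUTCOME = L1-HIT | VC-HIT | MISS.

OUTCOME = VC-HIT

#0 0xf9→b31/s3 MISS; vc=[]
#1 0x94→b18/s2 MISS; vc=[]
#2 0xfb→b31/s3 L1-HIT; vc=[]
#3 0xf9→b31/s3 L1-HIT; vc=[]
#4 0x5f→b11/s3 MISS; vc=[31]
#5 0x7f→b15/s3 MISS; vc=[31,11]
#6 0x93→b18/s2 L1-HIT; vc=[31,11]
#7 0x5d→b11/s3 VC-HIT; vc=[31,15]
#8 0xfa→b31/s3 VC-HIT; vc=[11,15]
#9 0xfa→b31/s3 L1-HIT; vc=[11,15]
#10 0x78→b15/s3 VC-HIT; vc=[11,31]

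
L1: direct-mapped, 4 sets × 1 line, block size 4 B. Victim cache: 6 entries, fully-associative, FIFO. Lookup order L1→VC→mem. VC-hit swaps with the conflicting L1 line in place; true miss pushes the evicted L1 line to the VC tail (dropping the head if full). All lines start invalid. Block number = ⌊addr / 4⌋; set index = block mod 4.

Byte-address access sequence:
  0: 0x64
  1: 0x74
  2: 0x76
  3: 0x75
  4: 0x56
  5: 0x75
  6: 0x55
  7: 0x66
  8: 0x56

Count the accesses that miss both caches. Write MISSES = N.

MISSES = 3

  [0] addr=0x64 blk=25 s=1: MISS | VC []
  [1] addr=0x74 blk=29 s=1: MISS | VC [25]
  [2] addr=0x76 blk=29 s=1: L1-HIT | VC [25]
  [3] addr=0x75 blk=29 s=1: L1-HIT | VC [25]
  [4] addr=0x56 blk=21 s=1: MISS | VC [25, 29]
  [5] addr=0x75 blk=29 s=1: VC-HIT | VC [25, 21]
  [6] addr=0x55 blk=21 s=1: VC-HIT | VC [25, 29]
  [7] addr=0x66 blk=25 s=1: VC-HIT | VC [21, 29]
  [8] addr=0x56 blk=21 s=1: VC-HIT | VC [25, 29]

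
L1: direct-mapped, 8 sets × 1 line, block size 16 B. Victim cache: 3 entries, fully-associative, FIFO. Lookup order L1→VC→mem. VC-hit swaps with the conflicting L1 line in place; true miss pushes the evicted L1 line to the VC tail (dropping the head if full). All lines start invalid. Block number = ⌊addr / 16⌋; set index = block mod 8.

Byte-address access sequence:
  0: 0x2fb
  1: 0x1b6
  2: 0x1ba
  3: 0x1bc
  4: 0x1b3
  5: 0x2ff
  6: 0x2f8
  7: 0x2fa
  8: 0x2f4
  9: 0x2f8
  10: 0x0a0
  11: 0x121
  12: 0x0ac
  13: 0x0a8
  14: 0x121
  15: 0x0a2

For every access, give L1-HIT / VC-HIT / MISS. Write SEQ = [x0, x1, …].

#0 0x2fb→b47/s7 MISS; vc=[]
#1 0x1b6→b27/s3 MISS; vc=[]
#2 0x1ba→b27/s3 L1-HIT; vc=[]
#3 0x1bc→b27/s3 L1-HIT; vc=[]
#4 0x1b3→b27/s3 L1-HIT; vc=[]
#5 0x2ff→b47/s7 L1-HIT; vc=[]
#6 0x2f8→b47/s7 L1-HIT; vc=[]
#7 0x2fa→b47/s7 L1-HIT; vc=[]
#8 0x2f4→b47/s7 L1-HIT; vc=[]
#9 0x2f8→b47/s7 L1-HIT; vc=[]
#10 0xa0→b10/s2 MISS; vc=[]
#11 0x121→b18/s2 MISS; vc=[10]
#12 0xac→b10/s2 VC-HIT; vc=[18]
#13 0xa8→b10/s2 L1-HIT; vc=[18]
#14 0x121→b18/s2 VC-HIT; vc=[10]
#15 0xa2→b10/s2 VC-HIT; vc=[18]

SEQ = [MISS, MISS, L1-HIT, L1-HIT, L1-HIT, L1-HIT, L1-HIT, L1-HIT, L1-HIT, L1-HIT, MISS, MISS, VC-HIT, L1-HIT, VC-HIT, VC-HIT]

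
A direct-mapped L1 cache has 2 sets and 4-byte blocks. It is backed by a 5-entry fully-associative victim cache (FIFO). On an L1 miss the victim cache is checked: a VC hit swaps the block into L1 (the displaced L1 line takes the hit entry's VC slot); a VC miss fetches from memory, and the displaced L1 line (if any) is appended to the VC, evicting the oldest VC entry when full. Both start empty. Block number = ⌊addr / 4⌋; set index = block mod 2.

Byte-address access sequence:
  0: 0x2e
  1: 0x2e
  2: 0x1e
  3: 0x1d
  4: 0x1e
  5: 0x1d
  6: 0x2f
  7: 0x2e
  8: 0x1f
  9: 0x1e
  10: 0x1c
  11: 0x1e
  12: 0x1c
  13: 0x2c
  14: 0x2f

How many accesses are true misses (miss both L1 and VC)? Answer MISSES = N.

MISSES = 2

  [0] addr=0x2e blk=11 s=1: MISS | VC []
  [1] addr=0x2e blk=11 s=1: L1-HIT | VC []
  [2] addr=0x1e blk=7 s=1: MISS | VC [11]
  [3] addr=0x1d blk=7 s=1: L1-HIT | VC [11]
  [4] addr=0x1e blk=7 s=1: L1-HIT | VC [11]
  [5] addr=0x1d blk=7 s=1: L1-HIT | VC [11]
  [6] addr=0x2f blk=11 s=1: VC-HIT | VC [7]
  [7] addr=0x2e blk=11 s=1: L1-HIT | VC [7]
  [8] addr=0x1f blk=7 s=1: VC-HIT | VC [11]
  [9] addr=0x1e blk=7 s=1: L1-HIT | VC [11]
  [10] addr=0x1c blk=7 s=1: L1-HIT | VC [11]
  [11] addr=0x1e blk=7 s=1: L1-HIT | VC [11]
  [12] addr=0x1c blk=7 s=1: L1-HIT | VC [11]
  [13] addr=0x2c blk=11 s=1: VC-HIT | VC [7]
  [14] addr=0x2f blk=11 s=1: L1-HIT | VC [7]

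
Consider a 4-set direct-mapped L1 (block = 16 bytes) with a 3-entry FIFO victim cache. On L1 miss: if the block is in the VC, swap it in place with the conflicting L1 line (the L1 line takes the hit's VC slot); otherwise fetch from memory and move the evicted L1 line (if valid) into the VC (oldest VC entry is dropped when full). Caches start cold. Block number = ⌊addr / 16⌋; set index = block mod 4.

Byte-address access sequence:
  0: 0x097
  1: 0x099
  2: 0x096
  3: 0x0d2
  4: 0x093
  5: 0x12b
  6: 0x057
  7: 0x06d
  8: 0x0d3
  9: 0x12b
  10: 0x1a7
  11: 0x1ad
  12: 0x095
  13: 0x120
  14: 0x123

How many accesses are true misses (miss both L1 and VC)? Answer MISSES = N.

0: 0x97 (blk 9, set 1) → MISS  vc=[]
1: 0x99 (blk 9, set 1) → L1-HIT  vc=[]
2: 0x96 (blk 9, set 1) → L1-HIT  vc=[]
3: 0xd2 (blk 13, set 1) → MISS  vc=[9]
4: 0x93 (blk 9, set 1) → VC-HIT  vc=[13]
5: 0x12b (blk 18, set 2) → MISS  vc=[13]
6: 0x57 (blk 5, set 1) → MISS  vc=[13, 9]
7: 0x6d (blk 6, set 2) → MISS  vc=[13, 9, 18]
8: 0xd3 (blk 13, set 1) → VC-HIT  vc=[5, 9, 18]
9: 0x12b (blk 18, set 2) → VC-HIT  vc=[5, 9, 6]
10: 0x1a7 (blk 26, set 2) → MISS  vc=[9, 6, 18]
11: 0x1ad (blk 26, set 2) → L1-HIT  vc=[9, 6, 18]
12: 0x95 (blk 9, set 1) → VC-HIT  vc=[13, 6, 18]
13: 0x120 (blk 18, set 2) → VC-HIT  vc=[13, 6, 26]
14: 0x123 (blk 18, set 2) → L1-HIT  vc=[13, 6, 26]

MISSES = 6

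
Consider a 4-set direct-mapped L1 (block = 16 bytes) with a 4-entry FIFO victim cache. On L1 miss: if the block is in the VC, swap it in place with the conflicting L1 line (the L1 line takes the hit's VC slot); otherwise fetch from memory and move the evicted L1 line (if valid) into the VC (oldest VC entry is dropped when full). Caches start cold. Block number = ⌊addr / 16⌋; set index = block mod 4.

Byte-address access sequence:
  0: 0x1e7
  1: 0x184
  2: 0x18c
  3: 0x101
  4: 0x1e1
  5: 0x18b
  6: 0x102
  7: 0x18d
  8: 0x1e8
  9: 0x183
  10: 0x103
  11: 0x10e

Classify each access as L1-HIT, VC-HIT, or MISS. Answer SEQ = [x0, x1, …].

SEQ = [MISS, MISS, L1-HIT, MISS, L1-HIT, VC-HIT, VC-HIT, VC-HIT, L1-HIT, L1-HIT, VC-HIT, L1-HIT]

0: 0x1e7 (blk 30, set 2) → MISS  vc=[]
1: 0x184 (blk 24, set 0) → MISS  vc=[]
2: 0x18c (blk 24, set 0) → L1-HIT  vc=[]
3: 0x101 (blk 16, set 0) → MISS  vc=[24]
4: 0x1e1 (blk 30, set 2) → L1-HIT  vc=[24]
5: 0x18b (blk 24, set 0) → VC-HIT  vc=[16]
6: 0x102 (blk 16, set 0) → VC-HIT  vc=[24]
7: 0x18d (blk 24, set 0) → VC-HIT  vc=[16]
8: 0x1e8 (blk 30, set 2) → L1-HIT  vc=[16]
9: 0x183 (blk 24, set 0) → L1-HIT  vc=[16]
10: 0x103 (blk 16, set 0) → VC-HIT  vc=[24]
11: 0x10e (blk 16, set 0) → L1-HIT  vc=[24]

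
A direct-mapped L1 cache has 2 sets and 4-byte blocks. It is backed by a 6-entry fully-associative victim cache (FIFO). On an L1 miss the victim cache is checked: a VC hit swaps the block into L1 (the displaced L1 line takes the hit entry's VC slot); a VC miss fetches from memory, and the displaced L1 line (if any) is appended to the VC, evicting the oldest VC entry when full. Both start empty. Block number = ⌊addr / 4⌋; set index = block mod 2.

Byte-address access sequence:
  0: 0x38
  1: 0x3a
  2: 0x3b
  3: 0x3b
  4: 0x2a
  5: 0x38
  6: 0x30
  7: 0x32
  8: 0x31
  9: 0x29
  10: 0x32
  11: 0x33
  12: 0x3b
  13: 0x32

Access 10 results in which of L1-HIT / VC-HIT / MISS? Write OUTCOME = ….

OUTCOME = VC-HIT

0: 0x38 (blk 14, set 0) → MISS  vc=[]
1: 0x3a (blk 14, set 0) → L1-HIT  vc=[]
2: 0x3b (blk 14, set 0) → L1-HIT  vc=[]
3: 0x3b (blk 14, set 0) → L1-HIT  vc=[]
4: 0x2a (blk 10, set 0) → MISS  vc=[14]
5: 0x38 (blk 14, set 0) → VC-HIT  vc=[10]
6: 0x30 (blk 12, set 0) → MISS  vc=[10, 14]
7: 0x32 (blk 12, set 0) → L1-HIT  vc=[10, 14]
8: 0x31 (blk 12, set 0) → L1-HIT  vc=[10, 14]
9: 0x29 (blk 10, set 0) → VC-HIT  vc=[12, 14]
10: 0x32 (blk 12, set 0) → VC-HIT  vc=[10, 14]
11: 0x33 (blk 12, set 0) → L1-HIT  vc=[10, 14]
12: 0x3b (blk 14, set 0) → VC-HIT  vc=[10, 12]
13: 0x32 (blk 12, set 0) → VC-HIT  vc=[10, 14]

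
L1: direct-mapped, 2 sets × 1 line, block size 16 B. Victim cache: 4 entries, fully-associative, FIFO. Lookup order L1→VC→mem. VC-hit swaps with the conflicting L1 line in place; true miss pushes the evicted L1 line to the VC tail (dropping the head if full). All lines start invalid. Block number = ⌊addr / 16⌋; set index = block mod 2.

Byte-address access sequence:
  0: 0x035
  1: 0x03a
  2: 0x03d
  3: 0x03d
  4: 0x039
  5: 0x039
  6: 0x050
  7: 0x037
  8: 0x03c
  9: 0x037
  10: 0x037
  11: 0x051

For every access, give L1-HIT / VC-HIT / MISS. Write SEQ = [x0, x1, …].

SEQ = [MISS, L1-HIT, L1-HIT, L1-HIT, L1-HIT, L1-HIT, MISS, VC-HIT, L1-HIT, L1-HIT, L1-HIT, VC-HIT]

  [0] addr=0x35 blk=3 s=1: MISS | VC []
  [1] addr=0x3a blk=3 s=1: L1-HIT | VC []
  [2] addr=0x3d blk=3 s=1: L1-HIT | VC []
  [3] addr=0x3d blk=3 s=1: L1-HIT | VC []
  [4] addr=0x39 blk=3 s=1: L1-HIT | VC []
  [5] addr=0x39 blk=3 s=1: L1-HIT | VC []
  [6] addr=0x50 blk=5 s=1: MISS | VC [3]
  [7] addr=0x37 blk=3 s=1: VC-HIT | VC [5]
  [8] addr=0x3c blk=3 s=1: L1-HIT | VC [5]
  [9] addr=0x37 blk=3 s=1: L1-HIT | VC [5]
  [10] addr=0x37 blk=3 s=1: L1-HIT | VC [5]
  [11] addr=0x51 blk=5 s=1: VC-HIT | VC [3]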